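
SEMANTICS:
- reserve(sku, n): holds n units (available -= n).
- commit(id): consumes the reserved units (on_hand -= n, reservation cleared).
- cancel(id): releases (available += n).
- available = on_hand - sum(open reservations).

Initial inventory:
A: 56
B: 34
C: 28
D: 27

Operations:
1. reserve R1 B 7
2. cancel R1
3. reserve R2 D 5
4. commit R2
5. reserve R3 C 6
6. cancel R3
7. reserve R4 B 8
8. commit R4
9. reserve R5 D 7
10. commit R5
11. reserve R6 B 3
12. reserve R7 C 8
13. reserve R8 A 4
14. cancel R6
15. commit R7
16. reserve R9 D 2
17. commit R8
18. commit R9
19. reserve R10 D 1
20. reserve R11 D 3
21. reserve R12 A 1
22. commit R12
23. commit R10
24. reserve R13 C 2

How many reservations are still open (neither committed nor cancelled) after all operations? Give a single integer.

Answer: 2

Derivation:
Step 1: reserve R1 B 7 -> on_hand[A=56 B=34 C=28 D=27] avail[A=56 B=27 C=28 D=27] open={R1}
Step 2: cancel R1 -> on_hand[A=56 B=34 C=28 D=27] avail[A=56 B=34 C=28 D=27] open={}
Step 3: reserve R2 D 5 -> on_hand[A=56 B=34 C=28 D=27] avail[A=56 B=34 C=28 D=22] open={R2}
Step 4: commit R2 -> on_hand[A=56 B=34 C=28 D=22] avail[A=56 B=34 C=28 D=22] open={}
Step 5: reserve R3 C 6 -> on_hand[A=56 B=34 C=28 D=22] avail[A=56 B=34 C=22 D=22] open={R3}
Step 6: cancel R3 -> on_hand[A=56 B=34 C=28 D=22] avail[A=56 B=34 C=28 D=22] open={}
Step 7: reserve R4 B 8 -> on_hand[A=56 B=34 C=28 D=22] avail[A=56 B=26 C=28 D=22] open={R4}
Step 8: commit R4 -> on_hand[A=56 B=26 C=28 D=22] avail[A=56 B=26 C=28 D=22] open={}
Step 9: reserve R5 D 7 -> on_hand[A=56 B=26 C=28 D=22] avail[A=56 B=26 C=28 D=15] open={R5}
Step 10: commit R5 -> on_hand[A=56 B=26 C=28 D=15] avail[A=56 B=26 C=28 D=15] open={}
Step 11: reserve R6 B 3 -> on_hand[A=56 B=26 C=28 D=15] avail[A=56 B=23 C=28 D=15] open={R6}
Step 12: reserve R7 C 8 -> on_hand[A=56 B=26 C=28 D=15] avail[A=56 B=23 C=20 D=15] open={R6,R7}
Step 13: reserve R8 A 4 -> on_hand[A=56 B=26 C=28 D=15] avail[A=52 B=23 C=20 D=15] open={R6,R7,R8}
Step 14: cancel R6 -> on_hand[A=56 B=26 C=28 D=15] avail[A=52 B=26 C=20 D=15] open={R7,R8}
Step 15: commit R7 -> on_hand[A=56 B=26 C=20 D=15] avail[A=52 B=26 C=20 D=15] open={R8}
Step 16: reserve R9 D 2 -> on_hand[A=56 B=26 C=20 D=15] avail[A=52 B=26 C=20 D=13] open={R8,R9}
Step 17: commit R8 -> on_hand[A=52 B=26 C=20 D=15] avail[A=52 B=26 C=20 D=13] open={R9}
Step 18: commit R9 -> on_hand[A=52 B=26 C=20 D=13] avail[A=52 B=26 C=20 D=13] open={}
Step 19: reserve R10 D 1 -> on_hand[A=52 B=26 C=20 D=13] avail[A=52 B=26 C=20 D=12] open={R10}
Step 20: reserve R11 D 3 -> on_hand[A=52 B=26 C=20 D=13] avail[A=52 B=26 C=20 D=9] open={R10,R11}
Step 21: reserve R12 A 1 -> on_hand[A=52 B=26 C=20 D=13] avail[A=51 B=26 C=20 D=9] open={R10,R11,R12}
Step 22: commit R12 -> on_hand[A=51 B=26 C=20 D=13] avail[A=51 B=26 C=20 D=9] open={R10,R11}
Step 23: commit R10 -> on_hand[A=51 B=26 C=20 D=12] avail[A=51 B=26 C=20 D=9] open={R11}
Step 24: reserve R13 C 2 -> on_hand[A=51 B=26 C=20 D=12] avail[A=51 B=26 C=18 D=9] open={R11,R13}
Open reservations: ['R11', 'R13'] -> 2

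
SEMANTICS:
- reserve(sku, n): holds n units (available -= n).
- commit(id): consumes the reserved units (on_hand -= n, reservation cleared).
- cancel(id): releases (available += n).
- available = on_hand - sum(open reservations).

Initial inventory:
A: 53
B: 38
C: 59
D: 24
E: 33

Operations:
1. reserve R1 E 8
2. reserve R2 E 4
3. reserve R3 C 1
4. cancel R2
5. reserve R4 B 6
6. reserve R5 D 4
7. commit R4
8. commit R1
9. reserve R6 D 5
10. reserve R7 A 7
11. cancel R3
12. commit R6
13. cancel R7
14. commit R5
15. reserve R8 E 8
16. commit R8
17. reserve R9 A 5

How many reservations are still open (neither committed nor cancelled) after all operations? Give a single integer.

Answer: 1

Derivation:
Step 1: reserve R1 E 8 -> on_hand[A=53 B=38 C=59 D=24 E=33] avail[A=53 B=38 C=59 D=24 E=25] open={R1}
Step 2: reserve R2 E 4 -> on_hand[A=53 B=38 C=59 D=24 E=33] avail[A=53 B=38 C=59 D=24 E=21] open={R1,R2}
Step 3: reserve R3 C 1 -> on_hand[A=53 B=38 C=59 D=24 E=33] avail[A=53 B=38 C=58 D=24 E=21] open={R1,R2,R3}
Step 4: cancel R2 -> on_hand[A=53 B=38 C=59 D=24 E=33] avail[A=53 B=38 C=58 D=24 E=25] open={R1,R3}
Step 5: reserve R4 B 6 -> on_hand[A=53 B=38 C=59 D=24 E=33] avail[A=53 B=32 C=58 D=24 E=25] open={R1,R3,R4}
Step 6: reserve R5 D 4 -> on_hand[A=53 B=38 C=59 D=24 E=33] avail[A=53 B=32 C=58 D=20 E=25] open={R1,R3,R4,R5}
Step 7: commit R4 -> on_hand[A=53 B=32 C=59 D=24 E=33] avail[A=53 B=32 C=58 D=20 E=25] open={R1,R3,R5}
Step 8: commit R1 -> on_hand[A=53 B=32 C=59 D=24 E=25] avail[A=53 B=32 C=58 D=20 E=25] open={R3,R5}
Step 9: reserve R6 D 5 -> on_hand[A=53 B=32 C=59 D=24 E=25] avail[A=53 B=32 C=58 D=15 E=25] open={R3,R5,R6}
Step 10: reserve R7 A 7 -> on_hand[A=53 B=32 C=59 D=24 E=25] avail[A=46 B=32 C=58 D=15 E=25] open={R3,R5,R6,R7}
Step 11: cancel R3 -> on_hand[A=53 B=32 C=59 D=24 E=25] avail[A=46 B=32 C=59 D=15 E=25] open={R5,R6,R7}
Step 12: commit R6 -> on_hand[A=53 B=32 C=59 D=19 E=25] avail[A=46 B=32 C=59 D=15 E=25] open={R5,R7}
Step 13: cancel R7 -> on_hand[A=53 B=32 C=59 D=19 E=25] avail[A=53 B=32 C=59 D=15 E=25] open={R5}
Step 14: commit R5 -> on_hand[A=53 B=32 C=59 D=15 E=25] avail[A=53 B=32 C=59 D=15 E=25] open={}
Step 15: reserve R8 E 8 -> on_hand[A=53 B=32 C=59 D=15 E=25] avail[A=53 B=32 C=59 D=15 E=17] open={R8}
Step 16: commit R8 -> on_hand[A=53 B=32 C=59 D=15 E=17] avail[A=53 B=32 C=59 D=15 E=17] open={}
Step 17: reserve R9 A 5 -> on_hand[A=53 B=32 C=59 D=15 E=17] avail[A=48 B=32 C=59 D=15 E=17] open={R9}
Open reservations: ['R9'] -> 1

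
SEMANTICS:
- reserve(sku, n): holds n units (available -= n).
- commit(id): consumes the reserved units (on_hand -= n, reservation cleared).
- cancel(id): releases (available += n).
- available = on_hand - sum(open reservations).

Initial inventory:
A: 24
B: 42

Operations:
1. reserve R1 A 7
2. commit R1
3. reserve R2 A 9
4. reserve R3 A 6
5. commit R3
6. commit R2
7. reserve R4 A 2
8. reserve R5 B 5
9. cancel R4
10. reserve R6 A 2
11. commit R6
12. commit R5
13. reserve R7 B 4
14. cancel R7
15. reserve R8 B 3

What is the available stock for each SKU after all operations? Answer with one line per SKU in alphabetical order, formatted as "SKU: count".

Answer: A: 0
B: 34

Derivation:
Step 1: reserve R1 A 7 -> on_hand[A=24 B=42] avail[A=17 B=42] open={R1}
Step 2: commit R1 -> on_hand[A=17 B=42] avail[A=17 B=42] open={}
Step 3: reserve R2 A 9 -> on_hand[A=17 B=42] avail[A=8 B=42] open={R2}
Step 4: reserve R3 A 6 -> on_hand[A=17 B=42] avail[A=2 B=42] open={R2,R3}
Step 5: commit R3 -> on_hand[A=11 B=42] avail[A=2 B=42] open={R2}
Step 6: commit R2 -> on_hand[A=2 B=42] avail[A=2 B=42] open={}
Step 7: reserve R4 A 2 -> on_hand[A=2 B=42] avail[A=0 B=42] open={R4}
Step 8: reserve R5 B 5 -> on_hand[A=2 B=42] avail[A=0 B=37] open={R4,R5}
Step 9: cancel R4 -> on_hand[A=2 B=42] avail[A=2 B=37] open={R5}
Step 10: reserve R6 A 2 -> on_hand[A=2 B=42] avail[A=0 B=37] open={R5,R6}
Step 11: commit R6 -> on_hand[A=0 B=42] avail[A=0 B=37] open={R5}
Step 12: commit R5 -> on_hand[A=0 B=37] avail[A=0 B=37] open={}
Step 13: reserve R7 B 4 -> on_hand[A=0 B=37] avail[A=0 B=33] open={R7}
Step 14: cancel R7 -> on_hand[A=0 B=37] avail[A=0 B=37] open={}
Step 15: reserve R8 B 3 -> on_hand[A=0 B=37] avail[A=0 B=34] open={R8}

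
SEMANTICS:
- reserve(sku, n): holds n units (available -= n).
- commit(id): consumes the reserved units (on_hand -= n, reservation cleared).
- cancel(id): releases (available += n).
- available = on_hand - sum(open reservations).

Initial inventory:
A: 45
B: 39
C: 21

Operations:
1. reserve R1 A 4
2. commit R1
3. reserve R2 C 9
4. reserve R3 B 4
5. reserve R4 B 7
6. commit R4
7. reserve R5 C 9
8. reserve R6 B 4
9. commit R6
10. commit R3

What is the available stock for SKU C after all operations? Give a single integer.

Step 1: reserve R1 A 4 -> on_hand[A=45 B=39 C=21] avail[A=41 B=39 C=21] open={R1}
Step 2: commit R1 -> on_hand[A=41 B=39 C=21] avail[A=41 B=39 C=21] open={}
Step 3: reserve R2 C 9 -> on_hand[A=41 B=39 C=21] avail[A=41 B=39 C=12] open={R2}
Step 4: reserve R3 B 4 -> on_hand[A=41 B=39 C=21] avail[A=41 B=35 C=12] open={R2,R3}
Step 5: reserve R4 B 7 -> on_hand[A=41 B=39 C=21] avail[A=41 B=28 C=12] open={R2,R3,R4}
Step 6: commit R4 -> on_hand[A=41 B=32 C=21] avail[A=41 B=28 C=12] open={R2,R3}
Step 7: reserve R5 C 9 -> on_hand[A=41 B=32 C=21] avail[A=41 B=28 C=3] open={R2,R3,R5}
Step 8: reserve R6 B 4 -> on_hand[A=41 B=32 C=21] avail[A=41 B=24 C=3] open={R2,R3,R5,R6}
Step 9: commit R6 -> on_hand[A=41 B=28 C=21] avail[A=41 B=24 C=3] open={R2,R3,R5}
Step 10: commit R3 -> on_hand[A=41 B=24 C=21] avail[A=41 B=24 C=3] open={R2,R5}
Final available[C] = 3

Answer: 3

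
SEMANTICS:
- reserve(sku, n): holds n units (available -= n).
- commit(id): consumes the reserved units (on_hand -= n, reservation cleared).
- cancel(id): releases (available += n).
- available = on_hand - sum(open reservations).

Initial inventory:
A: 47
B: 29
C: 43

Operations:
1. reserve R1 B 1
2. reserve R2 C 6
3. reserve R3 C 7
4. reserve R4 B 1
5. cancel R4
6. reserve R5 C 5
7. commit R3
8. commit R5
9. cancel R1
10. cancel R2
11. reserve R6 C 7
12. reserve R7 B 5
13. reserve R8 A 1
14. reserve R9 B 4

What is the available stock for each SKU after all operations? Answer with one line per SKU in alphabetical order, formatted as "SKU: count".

Answer: A: 46
B: 20
C: 24

Derivation:
Step 1: reserve R1 B 1 -> on_hand[A=47 B=29 C=43] avail[A=47 B=28 C=43] open={R1}
Step 2: reserve R2 C 6 -> on_hand[A=47 B=29 C=43] avail[A=47 B=28 C=37] open={R1,R2}
Step 3: reserve R3 C 7 -> on_hand[A=47 B=29 C=43] avail[A=47 B=28 C=30] open={R1,R2,R3}
Step 4: reserve R4 B 1 -> on_hand[A=47 B=29 C=43] avail[A=47 B=27 C=30] open={R1,R2,R3,R4}
Step 5: cancel R4 -> on_hand[A=47 B=29 C=43] avail[A=47 B=28 C=30] open={R1,R2,R3}
Step 6: reserve R5 C 5 -> on_hand[A=47 B=29 C=43] avail[A=47 B=28 C=25] open={R1,R2,R3,R5}
Step 7: commit R3 -> on_hand[A=47 B=29 C=36] avail[A=47 B=28 C=25] open={R1,R2,R5}
Step 8: commit R5 -> on_hand[A=47 B=29 C=31] avail[A=47 B=28 C=25] open={R1,R2}
Step 9: cancel R1 -> on_hand[A=47 B=29 C=31] avail[A=47 B=29 C=25] open={R2}
Step 10: cancel R2 -> on_hand[A=47 B=29 C=31] avail[A=47 B=29 C=31] open={}
Step 11: reserve R6 C 7 -> on_hand[A=47 B=29 C=31] avail[A=47 B=29 C=24] open={R6}
Step 12: reserve R7 B 5 -> on_hand[A=47 B=29 C=31] avail[A=47 B=24 C=24] open={R6,R7}
Step 13: reserve R8 A 1 -> on_hand[A=47 B=29 C=31] avail[A=46 B=24 C=24] open={R6,R7,R8}
Step 14: reserve R9 B 4 -> on_hand[A=47 B=29 C=31] avail[A=46 B=20 C=24] open={R6,R7,R8,R9}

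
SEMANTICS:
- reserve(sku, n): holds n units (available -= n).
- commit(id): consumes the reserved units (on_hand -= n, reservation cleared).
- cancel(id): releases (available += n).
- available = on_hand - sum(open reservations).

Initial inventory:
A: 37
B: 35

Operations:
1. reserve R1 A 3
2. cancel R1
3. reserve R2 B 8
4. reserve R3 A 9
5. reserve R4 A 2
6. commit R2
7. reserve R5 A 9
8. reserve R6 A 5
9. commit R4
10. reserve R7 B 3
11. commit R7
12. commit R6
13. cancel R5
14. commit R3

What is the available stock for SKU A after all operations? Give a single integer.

Answer: 21

Derivation:
Step 1: reserve R1 A 3 -> on_hand[A=37 B=35] avail[A=34 B=35] open={R1}
Step 2: cancel R1 -> on_hand[A=37 B=35] avail[A=37 B=35] open={}
Step 3: reserve R2 B 8 -> on_hand[A=37 B=35] avail[A=37 B=27] open={R2}
Step 4: reserve R3 A 9 -> on_hand[A=37 B=35] avail[A=28 B=27] open={R2,R3}
Step 5: reserve R4 A 2 -> on_hand[A=37 B=35] avail[A=26 B=27] open={R2,R3,R4}
Step 6: commit R2 -> on_hand[A=37 B=27] avail[A=26 B=27] open={R3,R4}
Step 7: reserve R5 A 9 -> on_hand[A=37 B=27] avail[A=17 B=27] open={R3,R4,R5}
Step 8: reserve R6 A 5 -> on_hand[A=37 B=27] avail[A=12 B=27] open={R3,R4,R5,R6}
Step 9: commit R4 -> on_hand[A=35 B=27] avail[A=12 B=27] open={R3,R5,R6}
Step 10: reserve R7 B 3 -> on_hand[A=35 B=27] avail[A=12 B=24] open={R3,R5,R6,R7}
Step 11: commit R7 -> on_hand[A=35 B=24] avail[A=12 B=24] open={R3,R5,R6}
Step 12: commit R6 -> on_hand[A=30 B=24] avail[A=12 B=24] open={R3,R5}
Step 13: cancel R5 -> on_hand[A=30 B=24] avail[A=21 B=24] open={R3}
Step 14: commit R3 -> on_hand[A=21 B=24] avail[A=21 B=24] open={}
Final available[A] = 21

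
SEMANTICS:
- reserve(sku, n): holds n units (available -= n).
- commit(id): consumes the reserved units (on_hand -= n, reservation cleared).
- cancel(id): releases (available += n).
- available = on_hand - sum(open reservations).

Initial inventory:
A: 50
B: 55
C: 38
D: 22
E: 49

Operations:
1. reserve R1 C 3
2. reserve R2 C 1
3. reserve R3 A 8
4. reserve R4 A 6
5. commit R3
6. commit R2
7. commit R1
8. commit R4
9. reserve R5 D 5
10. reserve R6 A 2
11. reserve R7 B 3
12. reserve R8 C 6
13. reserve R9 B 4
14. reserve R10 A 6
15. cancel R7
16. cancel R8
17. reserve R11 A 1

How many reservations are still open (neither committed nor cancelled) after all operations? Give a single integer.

Answer: 5

Derivation:
Step 1: reserve R1 C 3 -> on_hand[A=50 B=55 C=38 D=22 E=49] avail[A=50 B=55 C=35 D=22 E=49] open={R1}
Step 2: reserve R2 C 1 -> on_hand[A=50 B=55 C=38 D=22 E=49] avail[A=50 B=55 C=34 D=22 E=49] open={R1,R2}
Step 3: reserve R3 A 8 -> on_hand[A=50 B=55 C=38 D=22 E=49] avail[A=42 B=55 C=34 D=22 E=49] open={R1,R2,R3}
Step 4: reserve R4 A 6 -> on_hand[A=50 B=55 C=38 D=22 E=49] avail[A=36 B=55 C=34 D=22 E=49] open={R1,R2,R3,R4}
Step 5: commit R3 -> on_hand[A=42 B=55 C=38 D=22 E=49] avail[A=36 B=55 C=34 D=22 E=49] open={R1,R2,R4}
Step 6: commit R2 -> on_hand[A=42 B=55 C=37 D=22 E=49] avail[A=36 B=55 C=34 D=22 E=49] open={R1,R4}
Step 7: commit R1 -> on_hand[A=42 B=55 C=34 D=22 E=49] avail[A=36 B=55 C=34 D=22 E=49] open={R4}
Step 8: commit R4 -> on_hand[A=36 B=55 C=34 D=22 E=49] avail[A=36 B=55 C=34 D=22 E=49] open={}
Step 9: reserve R5 D 5 -> on_hand[A=36 B=55 C=34 D=22 E=49] avail[A=36 B=55 C=34 D=17 E=49] open={R5}
Step 10: reserve R6 A 2 -> on_hand[A=36 B=55 C=34 D=22 E=49] avail[A=34 B=55 C=34 D=17 E=49] open={R5,R6}
Step 11: reserve R7 B 3 -> on_hand[A=36 B=55 C=34 D=22 E=49] avail[A=34 B=52 C=34 D=17 E=49] open={R5,R6,R7}
Step 12: reserve R8 C 6 -> on_hand[A=36 B=55 C=34 D=22 E=49] avail[A=34 B=52 C=28 D=17 E=49] open={R5,R6,R7,R8}
Step 13: reserve R9 B 4 -> on_hand[A=36 B=55 C=34 D=22 E=49] avail[A=34 B=48 C=28 D=17 E=49] open={R5,R6,R7,R8,R9}
Step 14: reserve R10 A 6 -> on_hand[A=36 B=55 C=34 D=22 E=49] avail[A=28 B=48 C=28 D=17 E=49] open={R10,R5,R6,R7,R8,R9}
Step 15: cancel R7 -> on_hand[A=36 B=55 C=34 D=22 E=49] avail[A=28 B=51 C=28 D=17 E=49] open={R10,R5,R6,R8,R9}
Step 16: cancel R8 -> on_hand[A=36 B=55 C=34 D=22 E=49] avail[A=28 B=51 C=34 D=17 E=49] open={R10,R5,R6,R9}
Step 17: reserve R11 A 1 -> on_hand[A=36 B=55 C=34 D=22 E=49] avail[A=27 B=51 C=34 D=17 E=49] open={R10,R11,R5,R6,R9}
Open reservations: ['R10', 'R11', 'R5', 'R6', 'R9'] -> 5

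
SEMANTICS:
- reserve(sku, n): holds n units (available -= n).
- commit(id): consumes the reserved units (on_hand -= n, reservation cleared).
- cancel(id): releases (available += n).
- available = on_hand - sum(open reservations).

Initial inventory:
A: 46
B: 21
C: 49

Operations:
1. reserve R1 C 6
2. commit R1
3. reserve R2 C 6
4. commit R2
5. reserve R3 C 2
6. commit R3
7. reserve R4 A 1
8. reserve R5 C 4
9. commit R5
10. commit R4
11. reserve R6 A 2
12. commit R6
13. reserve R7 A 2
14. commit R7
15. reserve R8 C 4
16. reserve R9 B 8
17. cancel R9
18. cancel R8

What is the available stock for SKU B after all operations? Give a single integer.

Step 1: reserve R1 C 6 -> on_hand[A=46 B=21 C=49] avail[A=46 B=21 C=43] open={R1}
Step 2: commit R1 -> on_hand[A=46 B=21 C=43] avail[A=46 B=21 C=43] open={}
Step 3: reserve R2 C 6 -> on_hand[A=46 B=21 C=43] avail[A=46 B=21 C=37] open={R2}
Step 4: commit R2 -> on_hand[A=46 B=21 C=37] avail[A=46 B=21 C=37] open={}
Step 5: reserve R3 C 2 -> on_hand[A=46 B=21 C=37] avail[A=46 B=21 C=35] open={R3}
Step 6: commit R3 -> on_hand[A=46 B=21 C=35] avail[A=46 B=21 C=35] open={}
Step 7: reserve R4 A 1 -> on_hand[A=46 B=21 C=35] avail[A=45 B=21 C=35] open={R4}
Step 8: reserve R5 C 4 -> on_hand[A=46 B=21 C=35] avail[A=45 B=21 C=31] open={R4,R5}
Step 9: commit R5 -> on_hand[A=46 B=21 C=31] avail[A=45 B=21 C=31] open={R4}
Step 10: commit R4 -> on_hand[A=45 B=21 C=31] avail[A=45 B=21 C=31] open={}
Step 11: reserve R6 A 2 -> on_hand[A=45 B=21 C=31] avail[A=43 B=21 C=31] open={R6}
Step 12: commit R6 -> on_hand[A=43 B=21 C=31] avail[A=43 B=21 C=31] open={}
Step 13: reserve R7 A 2 -> on_hand[A=43 B=21 C=31] avail[A=41 B=21 C=31] open={R7}
Step 14: commit R7 -> on_hand[A=41 B=21 C=31] avail[A=41 B=21 C=31] open={}
Step 15: reserve R8 C 4 -> on_hand[A=41 B=21 C=31] avail[A=41 B=21 C=27] open={R8}
Step 16: reserve R9 B 8 -> on_hand[A=41 B=21 C=31] avail[A=41 B=13 C=27] open={R8,R9}
Step 17: cancel R9 -> on_hand[A=41 B=21 C=31] avail[A=41 B=21 C=27] open={R8}
Step 18: cancel R8 -> on_hand[A=41 B=21 C=31] avail[A=41 B=21 C=31] open={}
Final available[B] = 21

Answer: 21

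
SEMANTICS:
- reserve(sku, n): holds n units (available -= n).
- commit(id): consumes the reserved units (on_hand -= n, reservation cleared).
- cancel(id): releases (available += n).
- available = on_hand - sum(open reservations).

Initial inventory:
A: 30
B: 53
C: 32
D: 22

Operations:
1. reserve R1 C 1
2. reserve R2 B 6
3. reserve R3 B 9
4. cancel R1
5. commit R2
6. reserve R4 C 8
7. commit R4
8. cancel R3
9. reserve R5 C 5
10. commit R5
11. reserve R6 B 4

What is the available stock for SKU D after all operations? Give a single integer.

Answer: 22

Derivation:
Step 1: reserve R1 C 1 -> on_hand[A=30 B=53 C=32 D=22] avail[A=30 B=53 C=31 D=22] open={R1}
Step 2: reserve R2 B 6 -> on_hand[A=30 B=53 C=32 D=22] avail[A=30 B=47 C=31 D=22] open={R1,R2}
Step 3: reserve R3 B 9 -> on_hand[A=30 B=53 C=32 D=22] avail[A=30 B=38 C=31 D=22] open={R1,R2,R3}
Step 4: cancel R1 -> on_hand[A=30 B=53 C=32 D=22] avail[A=30 B=38 C=32 D=22] open={R2,R3}
Step 5: commit R2 -> on_hand[A=30 B=47 C=32 D=22] avail[A=30 B=38 C=32 D=22] open={R3}
Step 6: reserve R4 C 8 -> on_hand[A=30 B=47 C=32 D=22] avail[A=30 B=38 C=24 D=22] open={R3,R4}
Step 7: commit R4 -> on_hand[A=30 B=47 C=24 D=22] avail[A=30 B=38 C=24 D=22] open={R3}
Step 8: cancel R3 -> on_hand[A=30 B=47 C=24 D=22] avail[A=30 B=47 C=24 D=22] open={}
Step 9: reserve R5 C 5 -> on_hand[A=30 B=47 C=24 D=22] avail[A=30 B=47 C=19 D=22] open={R5}
Step 10: commit R5 -> on_hand[A=30 B=47 C=19 D=22] avail[A=30 B=47 C=19 D=22] open={}
Step 11: reserve R6 B 4 -> on_hand[A=30 B=47 C=19 D=22] avail[A=30 B=43 C=19 D=22] open={R6}
Final available[D] = 22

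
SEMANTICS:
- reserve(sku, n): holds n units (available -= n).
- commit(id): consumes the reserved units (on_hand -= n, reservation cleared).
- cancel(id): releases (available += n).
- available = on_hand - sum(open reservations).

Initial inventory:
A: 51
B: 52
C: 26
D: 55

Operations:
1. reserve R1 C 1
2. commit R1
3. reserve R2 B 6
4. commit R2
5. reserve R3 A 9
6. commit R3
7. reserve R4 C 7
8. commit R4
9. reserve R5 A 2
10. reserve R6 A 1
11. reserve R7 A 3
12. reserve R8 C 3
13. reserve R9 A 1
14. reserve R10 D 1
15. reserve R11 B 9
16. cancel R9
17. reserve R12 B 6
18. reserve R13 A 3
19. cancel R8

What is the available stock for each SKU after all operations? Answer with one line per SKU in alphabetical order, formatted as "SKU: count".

Answer: A: 33
B: 31
C: 18
D: 54

Derivation:
Step 1: reserve R1 C 1 -> on_hand[A=51 B=52 C=26 D=55] avail[A=51 B=52 C=25 D=55] open={R1}
Step 2: commit R1 -> on_hand[A=51 B=52 C=25 D=55] avail[A=51 B=52 C=25 D=55] open={}
Step 3: reserve R2 B 6 -> on_hand[A=51 B=52 C=25 D=55] avail[A=51 B=46 C=25 D=55] open={R2}
Step 4: commit R2 -> on_hand[A=51 B=46 C=25 D=55] avail[A=51 B=46 C=25 D=55] open={}
Step 5: reserve R3 A 9 -> on_hand[A=51 B=46 C=25 D=55] avail[A=42 B=46 C=25 D=55] open={R3}
Step 6: commit R3 -> on_hand[A=42 B=46 C=25 D=55] avail[A=42 B=46 C=25 D=55] open={}
Step 7: reserve R4 C 7 -> on_hand[A=42 B=46 C=25 D=55] avail[A=42 B=46 C=18 D=55] open={R4}
Step 8: commit R4 -> on_hand[A=42 B=46 C=18 D=55] avail[A=42 B=46 C=18 D=55] open={}
Step 9: reserve R5 A 2 -> on_hand[A=42 B=46 C=18 D=55] avail[A=40 B=46 C=18 D=55] open={R5}
Step 10: reserve R6 A 1 -> on_hand[A=42 B=46 C=18 D=55] avail[A=39 B=46 C=18 D=55] open={R5,R6}
Step 11: reserve R7 A 3 -> on_hand[A=42 B=46 C=18 D=55] avail[A=36 B=46 C=18 D=55] open={R5,R6,R7}
Step 12: reserve R8 C 3 -> on_hand[A=42 B=46 C=18 D=55] avail[A=36 B=46 C=15 D=55] open={R5,R6,R7,R8}
Step 13: reserve R9 A 1 -> on_hand[A=42 B=46 C=18 D=55] avail[A=35 B=46 C=15 D=55] open={R5,R6,R7,R8,R9}
Step 14: reserve R10 D 1 -> on_hand[A=42 B=46 C=18 D=55] avail[A=35 B=46 C=15 D=54] open={R10,R5,R6,R7,R8,R9}
Step 15: reserve R11 B 9 -> on_hand[A=42 B=46 C=18 D=55] avail[A=35 B=37 C=15 D=54] open={R10,R11,R5,R6,R7,R8,R9}
Step 16: cancel R9 -> on_hand[A=42 B=46 C=18 D=55] avail[A=36 B=37 C=15 D=54] open={R10,R11,R5,R6,R7,R8}
Step 17: reserve R12 B 6 -> on_hand[A=42 B=46 C=18 D=55] avail[A=36 B=31 C=15 D=54] open={R10,R11,R12,R5,R6,R7,R8}
Step 18: reserve R13 A 3 -> on_hand[A=42 B=46 C=18 D=55] avail[A=33 B=31 C=15 D=54] open={R10,R11,R12,R13,R5,R6,R7,R8}
Step 19: cancel R8 -> on_hand[A=42 B=46 C=18 D=55] avail[A=33 B=31 C=18 D=54] open={R10,R11,R12,R13,R5,R6,R7}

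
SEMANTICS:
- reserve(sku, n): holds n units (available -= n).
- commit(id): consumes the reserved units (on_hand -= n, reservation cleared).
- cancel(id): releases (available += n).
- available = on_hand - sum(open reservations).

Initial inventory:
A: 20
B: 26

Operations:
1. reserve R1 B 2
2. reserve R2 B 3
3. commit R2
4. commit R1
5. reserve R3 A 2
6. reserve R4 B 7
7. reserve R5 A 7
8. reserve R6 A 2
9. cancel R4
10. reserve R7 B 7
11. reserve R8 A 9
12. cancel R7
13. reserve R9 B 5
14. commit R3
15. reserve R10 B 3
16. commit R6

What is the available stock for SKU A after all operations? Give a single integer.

Step 1: reserve R1 B 2 -> on_hand[A=20 B=26] avail[A=20 B=24] open={R1}
Step 2: reserve R2 B 3 -> on_hand[A=20 B=26] avail[A=20 B=21] open={R1,R2}
Step 3: commit R2 -> on_hand[A=20 B=23] avail[A=20 B=21] open={R1}
Step 4: commit R1 -> on_hand[A=20 B=21] avail[A=20 B=21] open={}
Step 5: reserve R3 A 2 -> on_hand[A=20 B=21] avail[A=18 B=21] open={R3}
Step 6: reserve R4 B 7 -> on_hand[A=20 B=21] avail[A=18 B=14] open={R3,R4}
Step 7: reserve R5 A 7 -> on_hand[A=20 B=21] avail[A=11 B=14] open={R3,R4,R5}
Step 8: reserve R6 A 2 -> on_hand[A=20 B=21] avail[A=9 B=14] open={R3,R4,R5,R6}
Step 9: cancel R4 -> on_hand[A=20 B=21] avail[A=9 B=21] open={R3,R5,R6}
Step 10: reserve R7 B 7 -> on_hand[A=20 B=21] avail[A=9 B=14] open={R3,R5,R6,R7}
Step 11: reserve R8 A 9 -> on_hand[A=20 B=21] avail[A=0 B=14] open={R3,R5,R6,R7,R8}
Step 12: cancel R7 -> on_hand[A=20 B=21] avail[A=0 B=21] open={R3,R5,R6,R8}
Step 13: reserve R9 B 5 -> on_hand[A=20 B=21] avail[A=0 B=16] open={R3,R5,R6,R8,R9}
Step 14: commit R3 -> on_hand[A=18 B=21] avail[A=0 B=16] open={R5,R6,R8,R9}
Step 15: reserve R10 B 3 -> on_hand[A=18 B=21] avail[A=0 B=13] open={R10,R5,R6,R8,R9}
Step 16: commit R6 -> on_hand[A=16 B=21] avail[A=0 B=13] open={R10,R5,R8,R9}
Final available[A] = 0

Answer: 0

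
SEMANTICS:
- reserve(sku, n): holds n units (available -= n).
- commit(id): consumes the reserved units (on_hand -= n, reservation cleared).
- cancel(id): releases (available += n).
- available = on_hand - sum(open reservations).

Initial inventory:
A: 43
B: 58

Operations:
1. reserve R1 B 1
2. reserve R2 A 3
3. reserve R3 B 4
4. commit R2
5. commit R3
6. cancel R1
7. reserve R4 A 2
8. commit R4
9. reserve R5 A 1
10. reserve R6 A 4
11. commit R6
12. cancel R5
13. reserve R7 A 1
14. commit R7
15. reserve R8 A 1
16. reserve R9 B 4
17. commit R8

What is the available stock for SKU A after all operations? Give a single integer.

Answer: 32

Derivation:
Step 1: reserve R1 B 1 -> on_hand[A=43 B=58] avail[A=43 B=57] open={R1}
Step 2: reserve R2 A 3 -> on_hand[A=43 B=58] avail[A=40 B=57] open={R1,R2}
Step 3: reserve R3 B 4 -> on_hand[A=43 B=58] avail[A=40 B=53] open={R1,R2,R3}
Step 4: commit R2 -> on_hand[A=40 B=58] avail[A=40 B=53] open={R1,R3}
Step 5: commit R3 -> on_hand[A=40 B=54] avail[A=40 B=53] open={R1}
Step 6: cancel R1 -> on_hand[A=40 B=54] avail[A=40 B=54] open={}
Step 7: reserve R4 A 2 -> on_hand[A=40 B=54] avail[A=38 B=54] open={R4}
Step 8: commit R4 -> on_hand[A=38 B=54] avail[A=38 B=54] open={}
Step 9: reserve R5 A 1 -> on_hand[A=38 B=54] avail[A=37 B=54] open={R5}
Step 10: reserve R6 A 4 -> on_hand[A=38 B=54] avail[A=33 B=54] open={R5,R6}
Step 11: commit R6 -> on_hand[A=34 B=54] avail[A=33 B=54] open={R5}
Step 12: cancel R5 -> on_hand[A=34 B=54] avail[A=34 B=54] open={}
Step 13: reserve R7 A 1 -> on_hand[A=34 B=54] avail[A=33 B=54] open={R7}
Step 14: commit R7 -> on_hand[A=33 B=54] avail[A=33 B=54] open={}
Step 15: reserve R8 A 1 -> on_hand[A=33 B=54] avail[A=32 B=54] open={R8}
Step 16: reserve R9 B 4 -> on_hand[A=33 B=54] avail[A=32 B=50] open={R8,R9}
Step 17: commit R8 -> on_hand[A=32 B=54] avail[A=32 B=50] open={R9}
Final available[A] = 32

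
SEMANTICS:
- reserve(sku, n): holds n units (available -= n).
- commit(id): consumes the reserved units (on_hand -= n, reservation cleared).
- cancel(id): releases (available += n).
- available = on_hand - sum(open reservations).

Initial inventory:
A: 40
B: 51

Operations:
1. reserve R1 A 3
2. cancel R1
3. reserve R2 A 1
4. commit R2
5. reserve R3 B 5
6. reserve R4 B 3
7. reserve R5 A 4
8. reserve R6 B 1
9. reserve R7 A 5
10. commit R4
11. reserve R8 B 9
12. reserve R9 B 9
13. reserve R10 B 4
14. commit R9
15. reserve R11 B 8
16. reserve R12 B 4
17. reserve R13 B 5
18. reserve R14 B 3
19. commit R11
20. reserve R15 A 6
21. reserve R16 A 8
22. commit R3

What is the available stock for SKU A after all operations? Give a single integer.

Answer: 16

Derivation:
Step 1: reserve R1 A 3 -> on_hand[A=40 B=51] avail[A=37 B=51] open={R1}
Step 2: cancel R1 -> on_hand[A=40 B=51] avail[A=40 B=51] open={}
Step 3: reserve R2 A 1 -> on_hand[A=40 B=51] avail[A=39 B=51] open={R2}
Step 4: commit R2 -> on_hand[A=39 B=51] avail[A=39 B=51] open={}
Step 5: reserve R3 B 5 -> on_hand[A=39 B=51] avail[A=39 B=46] open={R3}
Step 6: reserve R4 B 3 -> on_hand[A=39 B=51] avail[A=39 B=43] open={R3,R4}
Step 7: reserve R5 A 4 -> on_hand[A=39 B=51] avail[A=35 B=43] open={R3,R4,R5}
Step 8: reserve R6 B 1 -> on_hand[A=39 B=51] avail[A=35 B=42] open={R3,R4,R5,R6}
Step 9: reserve R7 A 5 -> on_hand[A=39 B=51] avail[A=30 B=42] open={R3,R4,R5,R6,R7}
Step 10: commit R4 -> on_hand[A=39 B=48] avail[A=30 B=42] open={R3,R5,R6,R7}
Step 11: reserve R8 B 9 -> on_hand[A=39 B=48] avail[A=30 B=33] open={R3,R5,R6,R7,R8}
Step 12: reserve R9 B 9 -> on_hand[A=39 B=48] avail[A=30 B=24] open={R3,R5,R6,R7,R8,R9}
Step 13: reserve R10 B 4 -> on_hand[A=39 B=48] avail[A=30 B=20] open={R10,R3,R5,R6,R7,R8,R9}
Step 14: commit R9 -> on_hand[A=39 B=39] avail[A=30 B=20] open={R10,R3,R5,R6,R7,R8}
Step 15: reserve R11 B 8 -> on_hand[A=39 B=39] avail[A=30 B=12] open={R10,R11,R3,R5,R6,R7,R8}
Step 16: reserve R12 B 4 -> on_hand[A=39 B=39] avail[A=30 B=8] open={R10,R11,R12,R3,R5,R6,R7,R8}
Step 17: reserve R13 B 5 -> on_hand[A=39 B=39] avail[A=30 B=3] open={R10,R11,R12,R13,R3,R5,R6,R7,R8}
Step 18: reserve R14 B 3 -> on_hand[A=39 B=39] avail[A=30 B=0] open={R10,R11,R12,R13,R14,R3,R5,R6,R7,R8}
Step 19: commit R11 -> on_hand[A=39 B=31] avail[A=30 B=0] open={R10,R12,R13,R14,R3,R5,R6,R7,R8}
Step 20: reserve R15 A 6 -> on_hand[A=39 B=31] avail[A=24 B=0] open={R10,R12,R13,R14,R15,R3,R5,R6,R7,R8}
Step 21: reserve R16 A 8 -> on_hand[A=39 B=31] avail[A=16 B=0] open={R10,R12,R13,R14,R15,R16,R3,R5,R6,R7,R8}
Step 22: commit R3 -> on_hand[A=39 B=26] avail[A=16 B=0] open={R10,R12,R13,R14,R15,R16,R5,R6,R7,R8}
Final available[A] = 16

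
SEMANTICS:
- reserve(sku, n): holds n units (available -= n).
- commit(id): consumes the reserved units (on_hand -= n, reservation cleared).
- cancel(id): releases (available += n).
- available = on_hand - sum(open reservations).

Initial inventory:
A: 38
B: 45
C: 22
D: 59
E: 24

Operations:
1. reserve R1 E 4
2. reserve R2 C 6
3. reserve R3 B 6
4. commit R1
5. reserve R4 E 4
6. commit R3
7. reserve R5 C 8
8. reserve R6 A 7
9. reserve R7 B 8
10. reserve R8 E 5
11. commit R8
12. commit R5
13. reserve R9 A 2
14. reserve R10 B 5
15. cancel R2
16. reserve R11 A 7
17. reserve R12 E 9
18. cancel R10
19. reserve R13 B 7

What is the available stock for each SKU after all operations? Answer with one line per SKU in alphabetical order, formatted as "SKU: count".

Step 1: reserve R1 E 4 -> on_hand[A=38 B=45 C=22 D=59 E=24] avail[A=38 B=45 C=22 D=59 E=20] open={R1}
Step 2: reserve R2 C 6 -> on_hand[A=38 B=45 C=22 D=59 E=24] avail[A=38 B=45 C=16 D=59 E=20] open={R1,R2}
Step 3: reserve R3 B 6 -> on_hand[A=38 B=45 C=22 D=59 E=24] avail[A=38 B=39 C=16 D=59 E=20] open={R1,R2,R3}
Step 4: commit R1 -> on_hand[A=38 B=45 C=22 D=59 E=20] avail[A=38 B=39 C=16 D=59 E=20] open={R2,R3}
Step 5: reserve R4 E 4 -> on_hand[A=38 B=45 C=22 D=59 E=20] avail[A=38 B=39 C=16 D=59 E=16] open={R2,R3,R4}
Step 6: commit R3 -> on_hand[A=38 B=39 C=22 D=59 E=20] avail[A=38 B=39 C=16 D=59 E=16] open={R2,R4}
Step 7: reserve R5 C 8 -> on_hand[A=38 B=39 C=22 D=59 E=20] avail[A=38 B=39 C=8 D=59 E=16] open={R2,R4,R5}
Step 8: reserve R6 A 7 -> on_hand[A=38 B=39 C=22 D=59 E=20] avail[A=31 B=39 C=8 D=59 E=16] open={R2,R4,R5,R6}
Step 9: reserve R7 B 8 -> on_hand[A=38 B=39 C=22 D=59 E=20] avail[A=31 B=31 C=8 D=59 E=16] open={R2,R4,R5,R6,R7}
Step 10: reserve R8 E 5 -> on_hand[A=38 B=39 C=22 D=59 E=20] avail[A=31 B=31 C=8 D=59 E=11] open={R2,R4,R5,R6,R7,R8}
Step 11: commit R8 -> on_hand[A=38 B=39 C=22 D=59 E=15] avail[A=31 B=31 C=8 D=59 E=11] open={R2,R4,R5,R6,R7}
Step 12: commit R5 -> on_hand[A=38 B=39 C=14 D=59 E=15] avail[A=31 B=31 C=8 D=59 E=11] open={R2,R4,R6,R7}
Step 13: reserve R9 A 2 -> on_hand[A=38 B=39 C=14 D=59 E=15] avail[A=29 B=31 C=8 D=59 E=11] open={R2,R4,R6,R7,R9}
Step 14: reserve R10 B 5 -> on_hand[A=38 B=39 C=14 D=59 E=15] avail[A=29 B=26 C=8 D=59 E=11] open={R10,R2,R4,R6,R7,R9}
Step 15: cancel R2 -> on_hand[A=38 B=39 C=14 D=59 E=15] avail[A=29 B=26 C=14 D=59 E=11] open={R10,R4,R6,R7,R9}
Step 16: reserve R11 A 7 -> on_hand[A=38 B=39 C=14 D=59 E=15] avail[A=22 B=26 C=14 D=59 E=11] open={R10,R11,R4,R6,R7,R9}
Step 17: reserve R12 E 9 -> on_hand[A=38 B=39 C=14 D=59 E=15] avail[A=22 B=26 C=14 D=59 E=2] open={R10,R11,R12,R4,R6,R7,R9}
Step 18: cancel R10 -> on_hand[A=38 B=39 C=14 D=59 E=15] avail[A=22 B=31 C=14 D=59 E=2] open={R11,R12,R4,R6,R7,R9}
Step 19: reserve R13 B 7 -> on_hand[A=38 B=39 C=14 D=59 E=15] avail[A=22 B=24 C=14 D=59 E=2] open={R11,R12,R13,R4,R6,R7,R9}

Answer: A: 22
B: 24
C: 14
D: 59
E: 2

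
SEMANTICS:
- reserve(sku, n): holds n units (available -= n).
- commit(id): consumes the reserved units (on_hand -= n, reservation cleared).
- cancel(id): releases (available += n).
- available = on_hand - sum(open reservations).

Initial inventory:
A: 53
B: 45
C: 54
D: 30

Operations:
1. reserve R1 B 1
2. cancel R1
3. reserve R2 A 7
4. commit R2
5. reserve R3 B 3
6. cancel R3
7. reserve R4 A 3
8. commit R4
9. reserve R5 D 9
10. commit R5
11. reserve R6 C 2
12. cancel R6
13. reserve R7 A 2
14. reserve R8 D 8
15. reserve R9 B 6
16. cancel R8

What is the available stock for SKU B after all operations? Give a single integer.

Step 1: reserve R1 B 1 -> on_hand[A=53 B=45 C=54 D=30] avail[A=53 B=44 C=54 D=30] open={R1}
Step 2: cancel R1 -> on_hand[A=53 B=45 C=54 D=30] avail[A=53 B=45 C=54 D=30] open={}
Step 3: reserve R2 A 7 -> on_hand[A=53 B=45 C=54 D=30] avail[A=46 B=45 C=54 D=30] open={R2}
Step 4: commit R2 -> on_hand[A=46 B=45 C=54 D=30] avail[A=46 B=45 C=54 D=30] open={}
Step 5: reserve R3 B 3 -> on_hand[A=46 B=45 C=54 D=30] avail[A=46 B=42 C=54 D=30] open={R3}
Step 6: cancel R3 -> on_hand[A=46 B=45 C=54 D=30] avail[A=46 B=45 C=54 D=30] open={}
Step 7: reserve R4 A 3 -> on_hand[A=46 B=45 C=54 D=30] avail[A=43 B=45 C=54 D=30] open={R4}
Step 8: commit R4 -> on_hand[A=43 B=45 C=54 D=30] avail[A=43 B=45 C=54 D=30] open={}
Step 9: reserve R5 D 9 -> on_hand[A=43 B=45 C=54 D=30] avail[A=43 B=45 C=54 D=21] open={R5}
Step 10: commit R5 -> on_hand[A=43 B=45 C=54 D=21] avail[A=43 B=45 C=54 D=21] open={}
Step 11: reserve R6 C 2 -> on_hand[A=43 B=45 C=54 D=21] avail[A=43 B=45 C=52 D=21] open={R6}
Step 12: cancel R6 -> on_hand[A=43 B=45 C=54 D=21] avail[A=43 B=45 C=54 D=21] open={}
Step 13: reserve R7 A 2 -> on_hand[A=43 B=45 C=54 D=21] avail[A=41 B=45 C=54 D=21] open={R7}
Step 14: reserve R8 D 8 -> on_hand[A=43 B=45 C=54 D=21] avail[A=41 B=45 C=54 D=13] open={R7,R8}
Step 15: reserve R9 B 6 -> on_hand[A=43 B=45 C=54 D=21] avail[A=41 B=39 C=54 D=13] open={R7,R8,R9}
Step 16: cancel R8 -> on_hand[A=43 B=45 C=54 D=21] avail[A=41 B=39 C=54 D=21] open={R7,R9}
Final available[B] = 39

Answer: 39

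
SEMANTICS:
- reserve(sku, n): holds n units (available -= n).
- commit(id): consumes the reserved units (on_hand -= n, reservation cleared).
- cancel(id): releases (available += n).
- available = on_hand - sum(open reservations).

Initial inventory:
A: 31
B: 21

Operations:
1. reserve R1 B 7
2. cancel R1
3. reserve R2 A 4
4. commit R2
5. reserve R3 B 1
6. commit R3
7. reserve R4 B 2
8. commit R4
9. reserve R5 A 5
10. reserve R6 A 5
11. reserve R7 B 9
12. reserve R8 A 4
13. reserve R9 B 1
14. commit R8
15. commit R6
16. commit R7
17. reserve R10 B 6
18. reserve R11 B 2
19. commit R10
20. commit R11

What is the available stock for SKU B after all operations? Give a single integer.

Step 1: reserve R1 B 7 -> on_hand[A=31 B=21] avail[A=31 B=14] open={R1}
Step 2: cancel R1 -> on_hand[A=31 B=21] avail[A=31 B=21] open={}
Step 3: reserve R2 A 4 -> on_hand[A=31 B=21] avail[A=27 B=21] open={R2}
Step 4: commit R2 -> on_hand[A=27 B=21] avail[A=27 B=21] open={}
Step 5: reserve R3 B 1 -> on_hand[A=27 B=21] avail[A=27 B=20] open={R3}
Step 6: commit R3 -> on_hand[A=27 B=20] avail[A=27 B=20] open={}
Step 7: reserve R4 B 2 -> on_hand[A=27 B=20] avail[A=27 B=18] open={R4}
Step 8: commit R4 -> on_hand[A=27 B=18] avail[A=27 B=18] open={}
Step 9: reserve R5 A 5 -> on_hand[A=27 B=18] avail[A=22 B=18] open={R5}
Step 10: reserve R6 A 5 -> on_hand[A=27 B=18] avail[A=17 B=18] open={R5,R6}
Step 11: reserve R7 B 9 -> on_hand[A=27 B=18] avail[A=17 B=9] open={R5,R6,R7}
Step 12: reserve R8 A 4 -> on_hand[A=27 B=18] avail[A=13 B=9] open={R5,R6,R7,R8}
Step 13: reserve R9 B 1 -> on_hand[A=27 B=18] avail[A=13 B=8] open={R5,R6,R7,R8,R9}
Step 14: commit R8 -> on_hand[A=23 B=18] avail[A=13 B=8] open={R5,R6,R7,R9}
Step 15: commit R6 -> on_hand[A=18 B=18] avail[A=13 B=8] open={R5,R7,R9}
Step 16: commit R7 -> on_hand[A=18 B=9] avail[A=13 B=8] open={R5,R9}
Step 17: reserve R10 B 6 -> on_hand[A=18 B=9] avail[A=13 B=2] open={R10,R5,R9}
Step 18: reserve R11 B 2 -> on_hand[A=18 B=9] avail[A=13 B=0] open={R10,R11,R5,R9}
Step 19: commit R10 -> on_hand[A=18 B=3] avail[A=13 B=0] open={R11,R5,R9}
Step 20: commit R11 -> on_hand[A=18 B=1] avail[A=13 B=0] open={R5,R9}
Final available[B] = 0

Answer: 0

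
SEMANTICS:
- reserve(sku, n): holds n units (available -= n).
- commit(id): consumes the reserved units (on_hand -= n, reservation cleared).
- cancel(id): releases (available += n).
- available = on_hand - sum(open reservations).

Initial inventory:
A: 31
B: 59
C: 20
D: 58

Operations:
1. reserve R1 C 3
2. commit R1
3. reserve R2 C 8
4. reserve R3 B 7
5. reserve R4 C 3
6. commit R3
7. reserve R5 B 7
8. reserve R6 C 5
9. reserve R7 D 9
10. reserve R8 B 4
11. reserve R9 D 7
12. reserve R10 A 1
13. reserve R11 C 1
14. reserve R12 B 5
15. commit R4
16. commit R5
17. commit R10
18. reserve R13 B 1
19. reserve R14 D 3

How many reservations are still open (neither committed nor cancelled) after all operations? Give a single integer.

Answer: 9

Derivation:
Step 1: reserve R1 C 3 -> on_hand[A=31 B=59 C=20 D=58] avail[A=31 B=59 C=17 D=58] open={R1}
Step 2: commit R1 -> on_hand[A=31 B=59 C=17 D=58] avail[A=31 B=59 C=17 D=58] open={}
Step 3: reserve R2 C 8 -> on_hand[A=31 B=59 C=17 D=58] avail[A=31 B=59 C=9 D=58] open={R2}
Step 4: reserve R3 B 7 -> on_hand[A=31 B=59 C=17 D=58] avail[A=31 B=52 C=9 D=58] open={R2,R3}
Step 5: reserve R4 C 3 -> on_hand[A=31 B=59 C=17 D=58] avail[A=31 B=52 C=6 D=58] open={R2,R3,R4}
Step 6: commit R3 -> on_hand[A=31 B=52 C=17 D=58] avail[A=31 B=52 C=6 D=58] open={R2,R4}
Step 7: reserve R5 B 7 -> on_hand[A=31 B=52 C=17 D=58] avail[A=31 B=45 C=6 D=58] open={R2,R4,R5}
Step 8: reserve R6 C 5 -> on_hand[A=31 B=52 C=17 D=58] avail[A=31 B=45 C=1 D=58] open={R2,R4,R5,R6}
Step 9: reserve R7 D 9 -> on_hand[A=31 B=52 C=17 D=58] avail[A=31 B=45 C=1 D=49] open={R2,R4,R5,R6,R7}
Step 10: reserve R8 B 4 -> on_hand[A=31 B=52 C=17 D=58] avail[A=31 B=41 C=1 D=49] open={R2,R4,R5,R6,R7,R8}
Step 11: reserve R9 D 7 -> on_hand[A=31 B=52 C=17 D=58] avail[A=31 B=41 C=1 D=42] open={R2,R4,R5,R6,R7,R8,R9}
Step 12: reserve R10 A 1 -> on_hand[A=31 B=52 C=17 D=58] avail[A=30 B=41 C=1 D=42] open={R10,R2,R4,R5,R6,R7,R8,R9}
Step 13: reserve R11 C 1 -> on_hand[A=31 B=52 C=17 D=58] avail[A=30 B=41 C=0 D=42] open={R10,R11,R2,R4,R5,R6,R7,R8,R9}
Step 14: reserve R12 B 5 -> on_hand[A=31 B=52 C=17 D=58] avail[A=30 B=36 C=0 D=42] open={R10,R11,R12,R2,R4,R5,R6,R7,R8,R9}
Step 15: commit R4 -> on_hand[A=31 B=52 C=14 D=58] avail[A=30 B=36 C=0 D=42] open={R10,R11,R12,R2,R5,R6,R7,R8,R9}
Step 16: commit R5 -> on_hand[A=31 B=45 C=14 D=58] avail[A=30 B=36 C=0 D=42] open={R10,R11,R12,R2,R6,R7,R8,R9}
Step 17: commit R10 -> on_hand[A=30 B=45 C=14 D=58] avail[A=30 B=36 C=0 D=42] open={R11,R12,R2,R6,R7,R8,R9}
Step 18: reserve R13 B 1 -> on_hand[A=30 B=45 C=14 D=58] avail[A=30 B=35 C=0 D=42] open={R11,R12,R13,R2,R6,R7,R8,R9}
Step 19: reserve R14 D 3 -> on_hand[A=30 B=45 C=14 D=58] avail[A=30 B=35 C=0 D=39] open={R11,R12,R13,R14,R2,R6,R7,R8,R9}
Open reservations: ['R11', 'R12', 'R13', 'R14', 'R2', 'R6', 'R7', 'R8', 'R9'] -> 9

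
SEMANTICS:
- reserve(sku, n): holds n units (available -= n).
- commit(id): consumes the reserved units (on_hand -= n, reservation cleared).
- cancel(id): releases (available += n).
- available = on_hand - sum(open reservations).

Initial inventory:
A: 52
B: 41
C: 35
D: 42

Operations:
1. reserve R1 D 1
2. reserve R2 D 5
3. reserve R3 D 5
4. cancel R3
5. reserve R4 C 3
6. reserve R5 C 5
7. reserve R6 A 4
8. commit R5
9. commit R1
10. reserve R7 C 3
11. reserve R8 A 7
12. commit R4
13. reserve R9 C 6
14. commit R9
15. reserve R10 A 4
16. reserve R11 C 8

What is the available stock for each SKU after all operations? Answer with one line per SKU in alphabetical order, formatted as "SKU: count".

Answer: A: 37
B: 41
C: 10
D: 36

Derivation:
Step 1: reserve R1 D 1 -> on_hand[A=52 B=41 C=35 D=42] avail[A=52 B=41 C=35 D=41] open={R1}
Step 2: reserve R2 D 5 -> on_hand[A=52 B=41 C=35 D=42] avail[A=52 B=41 C=35 D=36] open={R1,R2}
Step 3: reserve R3 D 5 -> on_hand[A=52 B=41 C=35 D=42] avail[A=52 B=41 C=35 D=31] open={R1,R2,R3}
Step 4: cancel R3 -> on_hand[A=52 B=41 C=35 D=42] avail[A=52 B=41 C=35 D=36] open={R1,R2}
Step 5: reserve R4 C 3 -> on_hand[A=52 B=41 C=35 D=42] avail[A=52 B=41 C=32 D=36] open={R1,R2,R4}
Step 6: reserve R5 C 5 -> on_hand[A=52 B=41 C=35 D=42] avail[A=52 B=41 C=27 D=36] open={R1,R2,R4,R5}
Step 7: reserve R6 A 4 -> on_hand[A=52 B=41 C=35 D=42] avail[A=48 B=41 C=27 D=36] open={R1,R2,R4,R5,R6}
Step 8: commit R5 -> on_hand[A=52 B=41 C=30 D=42] avail[A=48 B=41 C=27 D=36] open={R1,R2,R4,R6}
Step 9: commit R1 -> on_hand[A=52 B=41 C=30 D=41] avail[A=48 B=41 C=27 D=36] open={R2,R4,R6}
Step 10: reserve R7 C 3 -> on_hand[A=52 B=41 C=30 D=41] avail[A=48 B=41 C=24 D=36] open={R2,R4,R6,R7}
Step 11: reserve R8 A 7 -> on_hand[A=52 B=41 C=30 D=41] avail[A=41 B=41 C=24 D=36] open={R2,R4,R6,R7,R8}
Step 12: commit R4 -> on_hand[A=52 B=41 C=27 D=41] avail[A=41 B=41 C=24 D=36] open={R2,R6,R7,R8}
Step 13: reserve R9 C 6 -> on_hand[A=52 B=41 C=27 D=41] avail[A=41 B=41 C=18 D=36] open={R2,R6,R7,R8,R9}
Step 14: commit R9 -> on_hand[A=52 B=41 C=21 D=41] avail[A=41 B=41 C=18 D=36] open={R2,R6,R7,R8}
Step 15: reserve R10 A 4 -> on_hand[A=52 B=41 C=21 D=41] avail[A=37 B=41 C=18 D=36] open={R10,R2,R6,R7,R8}
Step 16: reserve R11 C 8 -> on_hand[A=52 B=41 C=21 D=41] avail[A=37 B=41 C=10 D=36] open={R10,R11,R2,R6,R7,R8}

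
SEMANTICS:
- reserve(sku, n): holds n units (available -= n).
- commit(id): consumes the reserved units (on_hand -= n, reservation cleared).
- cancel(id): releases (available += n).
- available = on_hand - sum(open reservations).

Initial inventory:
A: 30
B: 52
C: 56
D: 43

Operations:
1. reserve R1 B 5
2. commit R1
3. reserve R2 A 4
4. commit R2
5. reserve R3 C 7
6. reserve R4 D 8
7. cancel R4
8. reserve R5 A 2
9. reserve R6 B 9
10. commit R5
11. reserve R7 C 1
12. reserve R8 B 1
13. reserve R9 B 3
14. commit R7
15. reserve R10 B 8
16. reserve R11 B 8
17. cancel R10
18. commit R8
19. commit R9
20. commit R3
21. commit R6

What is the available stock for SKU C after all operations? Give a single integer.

Step 1: reserve R1 B 5 -> on_hand[A=30 B=52 C=56 D=43] avail[A=30 B=47 C=56 D=43] open={R1}
Step 2: commit R1 -> on_hand[A=30 B=47 C=56 D=43] avail[A=30 B=47 C=56 D=43] open={}
Step 3: reserve R2 A 4 -> on_hand[A=30 B=47 C=56 D=43] avail[A=26 B=47 C=56 D=43] open={R2}
Step 4: commit R2 -> on_hand[A=26 B=47 C=56 D=43] avail[A=26 B=47 C=56 D=43] open={}
Step 5: reserve R3 C 7 -> on_hand[A=26 B=47 C=56 D=43] avail[A=26 B=47 C=49 D=43] open={R3}
Step 6: reserve R4 D 8 -> on_hand[A=26 B=47 C=56 D=43] avail[A=26 B=47 C=49 D=35] open={R3,R4}
Step 7: cancel R4 -> on_hand[A=26 B=47 C=56 D=43] avail[A=26 B=47 C=49 D=43] open={R3}
Step 8: reserve R5 A 2 -> on_hand[A=26 B=47 C=56 D=43] avail[A=24 B=47 C=49 D=43] open={R3,R5}
Step 9: reserve R6 B 9 -> on_hand[A=26 B=47 C=56 D=43] avail[A=24 B=38 C=49 D=43] open={R3,R5,R6}
Step 10: commit R5 -> on_hand[A=24 B=47 C=56 D=43] avail[A=24 B=38 C=49 D=43] open={R3,R6}
Step 11: reserve R7 C 1 -> on_hand[A=24 B=47 C=56 D=43] avail[A=24 B=38 C=48 D=43] open={R3,R6,R7}
Step 12: reserve R8 B 1 -> on_hand[A=24 B=47 C=56 D=43] avail[A=24 B=37 C=48 D=43] open={R3,R6,R7,R8}
Step 13: reserve R9 B 3 -> on_hand[A=24 B=47 C=56 D=43] avail[A=24 B=34 C=48 D=43] open={R3,R6,R7,R8,R9}
Step 14: commit R7 -> on_hand[A=24 B=47 C=55 D=43] avail[A=24 B=34 C=48 D=43] open={R3,R6,R8,R9}
Step 15: reserve R10 B 8 -> on_hand[A=24 B=47 C=55 D=43] avail[A=24 B=26 C=48 D=43] open={R10,R3,R6,R8,R9}
Step 16: reserve R11 B 8 -> on_hand[A=24 B=47 C=55 D=43] avail[A=24 B=18 C=48 D=43] open={R10,R11,R3,R6,R8,R9}
Step 17: cancel R10 -> on_hand[A=24 B=47 C=55 D=43] avail[A=24 B=26 C=48 D=43] open={R11,R3,R6,R8,R9}
Step 18: commit R8 -> on_hand[A=24 B=46 C=55 D=43] avail[A=24 B=26 C=48 D=43] open={R11,R3,R6,R9}
Step 19: commit R9 -> on_hand[A=24 B=43 C=55 D=43] avail[A=24 B=26 C=48 D=43] open={R11,R3,R6}
Step 20: commit R3 -> on_hand[A=24 B=43 C=48 D=43] avail[A=24 B=26 C=48 D=43] open={R11,R6}
Step 21: commit R6 -> on_hand[A=24 B=34 C=48 D=43] avail[A=24 B=26 C=48 D=43] open={R11}
Final available[C] = 48

Answer: 48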